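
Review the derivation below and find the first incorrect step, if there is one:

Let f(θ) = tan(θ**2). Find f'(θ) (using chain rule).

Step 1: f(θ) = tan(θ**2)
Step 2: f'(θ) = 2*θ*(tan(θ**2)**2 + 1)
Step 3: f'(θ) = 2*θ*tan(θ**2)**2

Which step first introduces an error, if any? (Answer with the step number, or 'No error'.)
Step 3

Step 3 is incorrect due to a dropped term.
The step shows: 2*θ*tan(θ**2)**2
The correct value should be: 2*θ*tan(θ**2)**2 + 2*θ

Explanation: A term was dropped: the term 2*θ was incorrectly omitted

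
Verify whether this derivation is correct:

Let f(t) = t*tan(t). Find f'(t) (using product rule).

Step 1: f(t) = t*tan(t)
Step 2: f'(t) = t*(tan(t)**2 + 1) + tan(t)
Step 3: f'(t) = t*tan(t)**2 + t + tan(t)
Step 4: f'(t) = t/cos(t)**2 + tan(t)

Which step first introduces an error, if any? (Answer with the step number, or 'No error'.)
No error

All steps in this derivation are correct.
The final answer f'(t) = t/cos(t)**2 + tan(t) is valid.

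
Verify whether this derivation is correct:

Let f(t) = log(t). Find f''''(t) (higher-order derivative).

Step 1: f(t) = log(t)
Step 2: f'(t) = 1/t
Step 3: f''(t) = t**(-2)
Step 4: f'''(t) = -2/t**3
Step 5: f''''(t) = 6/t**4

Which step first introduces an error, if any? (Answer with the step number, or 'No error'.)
Step 3

Step 3 is incorrect due to a sign flip.
The step shows: t**(-2)
The correct value should be: -1/t**2

Explanation: The sign of the whole expression was flipped: the term -1/t**2 was incorrectly written as t**(-2)
The later steps are derived from this incorrect expression, so the error originates in Step 3.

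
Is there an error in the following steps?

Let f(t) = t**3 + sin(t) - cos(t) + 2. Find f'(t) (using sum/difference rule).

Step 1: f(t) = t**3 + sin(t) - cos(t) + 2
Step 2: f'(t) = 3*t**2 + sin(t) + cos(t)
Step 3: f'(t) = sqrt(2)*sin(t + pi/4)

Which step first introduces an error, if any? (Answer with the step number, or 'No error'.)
Step 3

Step 3 is incorrect due to a dropped term.
The step shows: sqrt(2)*sin(t + pi/4)
The correct value should be: 3*t**2 + sqrt(2)*sin(t + pi/4)

Explanation: A term was dropped: the term 3*t**2 was incorrectly omitted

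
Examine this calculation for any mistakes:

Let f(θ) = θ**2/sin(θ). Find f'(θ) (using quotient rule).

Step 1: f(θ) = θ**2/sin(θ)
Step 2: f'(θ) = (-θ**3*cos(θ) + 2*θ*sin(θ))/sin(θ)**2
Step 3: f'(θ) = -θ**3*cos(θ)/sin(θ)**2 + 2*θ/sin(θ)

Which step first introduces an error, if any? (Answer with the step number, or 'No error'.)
Step 2

Step 2 is incorrect due to a wrong exponent.
The step shows: (-θ**3*cos(θ) + 2*θ*sin(θ))/sin(θ)**2
The correct value should be: (-θ**2*cos(θ) + 2*θ*sin(θ))/sin(θ)**2

Explanation: The exponent 2 on θ was incorrectly written as 3: the term (-θ**2*cos(θ) + 2*θ*sin(θ))/sin(θ)**2 was incorrectly written as (-θ**3*cos(θ) + 2*θ*sin(θ))/sin(θ)**2
The later steps are derived from this incorrect expression, so the error originates in Step 2.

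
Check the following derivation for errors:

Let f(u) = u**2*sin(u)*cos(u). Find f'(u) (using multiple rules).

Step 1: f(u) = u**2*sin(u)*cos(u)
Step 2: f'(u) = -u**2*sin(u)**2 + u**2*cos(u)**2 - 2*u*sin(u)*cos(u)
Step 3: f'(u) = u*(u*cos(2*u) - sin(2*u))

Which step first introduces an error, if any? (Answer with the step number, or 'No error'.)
Step 2

Step 2 is incorrect due to a sign flip.
The step shows: -u**2*sin(u)**2 + u**2*cos(u)**2 - 2*u*sin(u)*cos(u)
The correct value should be: -u**2*sin(u)**2 + u**2*cos(u)**2 + 2*u*sin(u)*cos(u)

Explanation: The sign of one term was flipped: the term 2*u*sin(u)*cos(u) was incorrectly written as -2*u*sin(u)*cos(u)
The later steps are derived from this incorrect expression, so the error originates in Step 2.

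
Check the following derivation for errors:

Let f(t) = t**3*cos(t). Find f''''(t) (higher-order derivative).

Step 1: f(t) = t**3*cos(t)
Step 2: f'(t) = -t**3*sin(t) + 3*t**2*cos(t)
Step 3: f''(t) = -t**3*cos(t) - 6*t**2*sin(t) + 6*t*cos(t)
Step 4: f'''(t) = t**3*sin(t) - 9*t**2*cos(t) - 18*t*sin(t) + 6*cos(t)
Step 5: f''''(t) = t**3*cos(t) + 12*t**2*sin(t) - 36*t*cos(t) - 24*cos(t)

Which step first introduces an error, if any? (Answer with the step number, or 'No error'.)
Step 5

Step 5 is incorrect due to a wrong trig function.
The step shows: t**3*cos(t) + 12*t**2*sin(t) - 36*t*cos(t) - 24*cos(t)
The correct value should be: t**3*cos(t) + 12*t**2*sin(t) - 36*t*cos(t) - 24*sin(t)

Explanation: sin(t) was incorrectly written as cos(t): the term -24*sin(t) was incorrectly written as -24*cos(t)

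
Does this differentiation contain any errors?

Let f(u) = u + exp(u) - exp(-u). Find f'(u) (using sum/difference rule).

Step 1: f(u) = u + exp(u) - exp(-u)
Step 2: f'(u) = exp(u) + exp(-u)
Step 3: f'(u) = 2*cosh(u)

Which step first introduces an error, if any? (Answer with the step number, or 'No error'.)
Step 2

Step 2 is incorrect due to a dropped term.
The step shows: exp(u) + exp(-u)
The correct value should be: exp(u) + 1 + exp(-u)

Explanation: A term was dropped: the term 1 was incorrectly omitted
The later steps are derived from this incorrect expression, so the error originates in Step 2.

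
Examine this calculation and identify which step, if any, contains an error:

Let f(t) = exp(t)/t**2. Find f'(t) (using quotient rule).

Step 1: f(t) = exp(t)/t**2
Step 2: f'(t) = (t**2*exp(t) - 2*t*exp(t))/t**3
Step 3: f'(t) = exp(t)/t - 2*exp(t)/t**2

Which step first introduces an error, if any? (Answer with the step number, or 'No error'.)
Step 2

Step 2 is incorrect due to a wrong exponent.
The step shows: (t**2*exp(t) - 2*t*exp(t))/t**3
The correct value should be: (t**2*exp(t) - 2*t*exp(t))/t**4

Explanation: The exponent -4 on t was incorrectly written as -3: the term (t**2*exp(t) - 2*t*exp(t))/t**4 was incorrectly written as (t**2*exp(t) - 2*t*exp(t))/t**3
The later steps are derived from this incorrect expression, so the error originates in Step 2.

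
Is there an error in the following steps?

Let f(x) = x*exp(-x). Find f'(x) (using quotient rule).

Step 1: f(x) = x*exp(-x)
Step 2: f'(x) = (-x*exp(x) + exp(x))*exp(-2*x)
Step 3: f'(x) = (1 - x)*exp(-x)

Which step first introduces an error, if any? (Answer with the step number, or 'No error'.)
No error

All steps in this derivation are correct.
The final answer f'(x) = (1 - x)*exp(-x) is valid.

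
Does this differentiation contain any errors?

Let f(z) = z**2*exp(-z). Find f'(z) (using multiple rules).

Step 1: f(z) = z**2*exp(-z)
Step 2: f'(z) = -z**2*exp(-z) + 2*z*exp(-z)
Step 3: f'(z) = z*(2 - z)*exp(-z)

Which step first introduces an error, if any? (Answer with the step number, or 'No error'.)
No error

All steps in this derivation are correct.
The final answer f'(z) = z*(2 - z)*exp(-z) is valid.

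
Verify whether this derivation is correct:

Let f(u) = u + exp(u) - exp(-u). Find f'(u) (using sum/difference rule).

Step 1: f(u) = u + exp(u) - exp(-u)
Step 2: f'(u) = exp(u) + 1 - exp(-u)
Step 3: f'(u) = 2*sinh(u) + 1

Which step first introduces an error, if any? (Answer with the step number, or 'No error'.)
Step 2

Step 2 is incorrect due to a sign flip.
The step shows: exp(u) + 1 - exp(-u)
The correct value should be: exp(u) + 1 + exp(-u)

Explanation: The sign of one term was flipped: the term exp(-u) was incorrectly written as -exp(-u)
The later steps are derived from this incorrect expression, so the error originates in Step 2.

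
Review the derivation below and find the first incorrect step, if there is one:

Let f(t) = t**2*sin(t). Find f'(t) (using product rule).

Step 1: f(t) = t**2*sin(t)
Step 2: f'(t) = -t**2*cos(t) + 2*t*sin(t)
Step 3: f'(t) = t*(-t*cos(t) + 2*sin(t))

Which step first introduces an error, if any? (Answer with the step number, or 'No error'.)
Step 2

Step 2 is incorrect due to a sign flip.
The step shows: -t**2*cos(t) + 2*t*sin(t)
The correct value should be: t**2*cos(t) + 2*t*sin(t)

Explanation: The sign of one term was flipped: the term t**2*cos(t) was incorrectly written as -t**2*cos(t)
The later steps are derived from this incorrect expression, so the error originates in Step 2.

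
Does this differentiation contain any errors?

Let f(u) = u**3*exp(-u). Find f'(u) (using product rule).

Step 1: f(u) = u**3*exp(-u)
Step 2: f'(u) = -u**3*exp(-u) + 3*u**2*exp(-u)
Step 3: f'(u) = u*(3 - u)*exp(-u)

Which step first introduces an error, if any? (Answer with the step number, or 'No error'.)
Step 3

Step 3 is incorrect due to a wrong exponent.
The step shows: u*(3 - u)*exp(-u)
The correct value should be: u**2*(3 - u)*exp(-u)

Explanation: The exponent 2 on u was incorrectly written as 1: the term u**2*(3 - u)*exp(-u) was incorrectly written as u*(3 - u)*exp(-u)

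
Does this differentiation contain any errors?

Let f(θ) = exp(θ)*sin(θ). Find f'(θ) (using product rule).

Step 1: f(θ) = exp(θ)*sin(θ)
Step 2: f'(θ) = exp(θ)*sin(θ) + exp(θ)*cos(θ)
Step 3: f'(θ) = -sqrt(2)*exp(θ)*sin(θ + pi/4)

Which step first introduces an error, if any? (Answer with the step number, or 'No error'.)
Step 3

Step 3 is incorrect due to a sign flip.
The step shows: -sqrt(2)*exp(θ)*sin(θ + pi/4)
The correct value should be: sqrt(2)*exp(θ)*sin(θ + pi/4)

Explanation: The sign of the whole expression was flipped: the term sqrt(2)*exp(θ)*sin(θ + pi/4) was incorrectly written as -sqrt(2)*exp(θ)*sin(θ + pi/4)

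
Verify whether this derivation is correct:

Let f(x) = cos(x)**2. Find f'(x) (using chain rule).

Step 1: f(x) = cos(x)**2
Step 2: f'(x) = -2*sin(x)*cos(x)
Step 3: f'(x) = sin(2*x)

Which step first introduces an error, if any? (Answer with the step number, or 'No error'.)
Step 3

Step 3 is incorrect due to a sign flip.
The step shows: sin(2*x)
The correct value should be: -sin(2*x)

Explanation: The sign of the whole expression was flipped: the term -sin(2*x) was incorrectly written as sin(2*x)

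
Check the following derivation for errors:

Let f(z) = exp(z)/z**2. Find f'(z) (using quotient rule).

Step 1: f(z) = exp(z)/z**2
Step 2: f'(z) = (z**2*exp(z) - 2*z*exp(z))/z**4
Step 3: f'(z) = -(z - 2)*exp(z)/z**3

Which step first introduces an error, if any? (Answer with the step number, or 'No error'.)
Step 3

Step 3 is incorrect due to a sign flip.
The step shows: -(z - 2)*exp(z)/z**3
The correct value should be: (z - 2)*exp(z)/z**3

Explanation: The sign of the whole expression was flipped: the term (z - 2)*exp(z)/z**3 was incorrectly written as -(z - 2)*exp(z)/z**3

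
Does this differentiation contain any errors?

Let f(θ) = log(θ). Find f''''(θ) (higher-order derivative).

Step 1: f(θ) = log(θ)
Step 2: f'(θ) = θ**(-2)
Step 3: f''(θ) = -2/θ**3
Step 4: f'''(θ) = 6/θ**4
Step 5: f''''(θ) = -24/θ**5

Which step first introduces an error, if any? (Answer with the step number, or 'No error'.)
Step 2

Step 2 is incorrect due to a wrong exponent.
The step shows: θ**(-2)
The correct value should be: 1/θ

Explanation: The exponent -1 on θ was incorrectly written as -2: the term 1/θ was incorrectly written as θ**(-2)
The later steps are derived from this incorrect expression, so the error originates in Step 2.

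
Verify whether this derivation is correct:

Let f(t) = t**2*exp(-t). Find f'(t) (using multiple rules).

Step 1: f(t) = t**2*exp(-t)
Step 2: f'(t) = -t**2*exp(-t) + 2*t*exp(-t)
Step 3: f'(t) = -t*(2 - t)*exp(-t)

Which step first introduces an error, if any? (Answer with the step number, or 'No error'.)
Step 3

Step 3 is incorrect due to a sign flip.
The step shows: -t*(2 - t)*exp(-t)
The correct value should be: t*(2 - t)*exp(-t)

Explanation: The sign of the whole expression was flipped: the term t*(2 - t)*exp(-t) was incorrectly written as -t*(2 - t)*exp(-t)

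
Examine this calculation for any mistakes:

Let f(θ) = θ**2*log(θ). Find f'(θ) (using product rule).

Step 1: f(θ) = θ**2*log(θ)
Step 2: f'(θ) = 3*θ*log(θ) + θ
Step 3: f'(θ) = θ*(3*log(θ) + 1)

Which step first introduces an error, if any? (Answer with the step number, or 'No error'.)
Step 2

Step 2 is incorrect due to a wrong coefficient.
The step shows: 3*θ*log(θ) + θ
The correct value should be: 2*θ*log(θ) + θ

Explanation: The coefficient 2 was incorrectly written as 3: the term 2*θ*log(θ) was incorrectly written as 3*θ*log(θ)
The later steps are derived from this incorrect expression, so the error originates in Step 2.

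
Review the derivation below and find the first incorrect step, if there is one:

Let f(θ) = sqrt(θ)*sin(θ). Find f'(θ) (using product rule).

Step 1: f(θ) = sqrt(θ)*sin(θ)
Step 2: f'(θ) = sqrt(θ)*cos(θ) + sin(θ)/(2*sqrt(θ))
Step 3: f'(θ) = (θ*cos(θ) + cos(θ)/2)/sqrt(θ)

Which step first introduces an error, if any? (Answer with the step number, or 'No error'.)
Step 3

Step 3 is incorrect due to a wrong trig function.
The step shows: (θ*cos(θ) + cos(θ)/2)/sqrt(θ)
The correct value should be: (θ*cos(θ) + sin(θ)/2)/sqrt(θ)

Explanation: sin(θ) was incorrectly written as cos(θ): the term (θ*cos(θ) + sin(θ)/2)/sqrt(θ) was incorrectly written as (θ*cos(θ) + cos(θ)/2)/sqrt(θ)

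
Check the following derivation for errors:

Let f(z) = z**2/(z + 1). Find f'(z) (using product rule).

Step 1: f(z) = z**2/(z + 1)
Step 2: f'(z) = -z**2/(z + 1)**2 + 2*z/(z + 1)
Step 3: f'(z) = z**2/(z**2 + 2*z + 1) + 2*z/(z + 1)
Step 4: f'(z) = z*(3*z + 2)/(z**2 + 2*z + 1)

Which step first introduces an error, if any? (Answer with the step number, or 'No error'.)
Step 3

Step 3 is incorrect due to a sign flip.
The step shows: z**2/(z**2 + 2*z + 1) + 2*z/(z + 1)
The correct value should be: -z**2/(z**2 + 2*z + 1) + 2*z/(z + 1)

Explanation: The sign of one term was flipped: the term -z**2/(z**2 + 2*z + 1) was incorrectly written as z**2/(z**2 + 2*z + 1)
The later steps are derived from this incorrect expression, so the error originates in Step 3.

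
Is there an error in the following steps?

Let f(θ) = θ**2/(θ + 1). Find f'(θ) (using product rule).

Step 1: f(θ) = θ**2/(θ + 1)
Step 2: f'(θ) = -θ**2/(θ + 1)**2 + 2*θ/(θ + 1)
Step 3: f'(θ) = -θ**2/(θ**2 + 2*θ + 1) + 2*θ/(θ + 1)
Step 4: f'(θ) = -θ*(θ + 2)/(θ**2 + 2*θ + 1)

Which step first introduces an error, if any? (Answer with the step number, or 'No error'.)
Step 4

Step 4 is incorrect due to a sign flip.
The step shows: -θ*(θ + 2)/(θ**2 + 2*θ + 1)
The correct value should be: θ*(θ + 2)/(θ**2 + 2*θ + 1)

Explanation: The sign of the whole expression was flipped: the term θ*(θ + 2)/(θ**2 + 2*θ + 1) was incorrectly written as -θ*(θ + 2)/(θ**2 + 2*θ + 1)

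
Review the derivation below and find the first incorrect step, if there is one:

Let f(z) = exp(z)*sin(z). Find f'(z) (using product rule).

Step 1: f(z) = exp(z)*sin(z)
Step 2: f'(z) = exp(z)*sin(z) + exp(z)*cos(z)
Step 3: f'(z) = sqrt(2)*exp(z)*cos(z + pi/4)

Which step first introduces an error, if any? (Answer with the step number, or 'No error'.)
Step 3

Step 3 is incorrect due to a wrong trig function.
The step shows: sqrt(2)*exp(z)*cos(z + pi/4)
The correct value should be: sqrt(2)*exp(z)*sin(z + pi/4)

Explanation: sin(z + pi/4) was incorrectly written as cos(z + pi/4): the term sqrt(2)*exp(z)*sin(z + pi/4) was incorrectly written as sqrt(2)*exp(z)*cos(z + pi/4)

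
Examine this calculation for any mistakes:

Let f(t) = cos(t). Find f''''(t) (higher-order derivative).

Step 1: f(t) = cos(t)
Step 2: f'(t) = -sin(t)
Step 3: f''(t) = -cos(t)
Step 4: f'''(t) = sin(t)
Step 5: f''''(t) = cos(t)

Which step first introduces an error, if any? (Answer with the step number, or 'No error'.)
No error

All steps in this derivation are correct.
The final answer f''''(t) = cos(t) is valid.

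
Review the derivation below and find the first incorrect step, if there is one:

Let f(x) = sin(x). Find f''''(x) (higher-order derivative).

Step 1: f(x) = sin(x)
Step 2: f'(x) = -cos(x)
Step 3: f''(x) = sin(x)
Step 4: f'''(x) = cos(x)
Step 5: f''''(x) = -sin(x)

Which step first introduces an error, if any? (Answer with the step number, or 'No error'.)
Step 2

Step 2 is incorrect due to a sign flip.
The step shows: -cos(x)
The correct value should be: cos(x)

Explanation: The sign of the whole expression was flipped: the term cos(x) was incorrectly written as -cos(x)
The later steps are derived from this incorrect expression, so the error originates in Step 2.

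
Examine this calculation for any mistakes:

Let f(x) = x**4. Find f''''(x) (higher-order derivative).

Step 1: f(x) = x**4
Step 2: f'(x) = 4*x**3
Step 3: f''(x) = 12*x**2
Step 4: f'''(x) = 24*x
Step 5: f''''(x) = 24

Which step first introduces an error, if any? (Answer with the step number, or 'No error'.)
No error

All steps in this derivation are correct.
The final answer f''''(x) = 24 is valid.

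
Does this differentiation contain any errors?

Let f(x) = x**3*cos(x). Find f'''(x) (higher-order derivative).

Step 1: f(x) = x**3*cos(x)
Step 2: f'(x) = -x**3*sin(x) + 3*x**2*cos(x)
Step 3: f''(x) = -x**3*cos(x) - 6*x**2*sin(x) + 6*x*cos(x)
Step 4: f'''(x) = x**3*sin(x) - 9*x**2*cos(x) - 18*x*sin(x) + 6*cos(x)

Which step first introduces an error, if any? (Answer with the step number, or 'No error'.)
No error

All steps in this derivation are correct.
The final answer f'''(x) = x**3*sin(x) - 9*x**2*cos(x) - 18*x*sin(x) + 6*cos(x) is valid.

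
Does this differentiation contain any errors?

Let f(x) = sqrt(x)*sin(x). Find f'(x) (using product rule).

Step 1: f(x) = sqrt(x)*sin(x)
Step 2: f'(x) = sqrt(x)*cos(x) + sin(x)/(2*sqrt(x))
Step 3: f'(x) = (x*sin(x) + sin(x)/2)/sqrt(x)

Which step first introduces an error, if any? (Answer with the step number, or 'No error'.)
Step 3

Step 3 is incorrect due to a wrong trig function.
The step shows: (x*sin(x) + sin(x)/2)/sqrt(x)
The correct value should be: (x*cos(x) + sin(x)/2)/sqrt(x)

Explanation: cos(x) was incorrectly written as sin(x): the term (x*cos(x) + sin(x)/2)/sqrt(x) was incorrectly written as (x*sin(x) + sin(x)/2)/sqrt(x)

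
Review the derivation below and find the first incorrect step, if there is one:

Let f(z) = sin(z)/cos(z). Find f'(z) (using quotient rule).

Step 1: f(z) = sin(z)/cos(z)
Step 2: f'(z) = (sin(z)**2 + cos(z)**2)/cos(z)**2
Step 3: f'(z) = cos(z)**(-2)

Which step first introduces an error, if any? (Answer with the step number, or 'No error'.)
No error

All steps in this derivation are correct.
The final answer f'(z) = cos(z)**(-2) is valid.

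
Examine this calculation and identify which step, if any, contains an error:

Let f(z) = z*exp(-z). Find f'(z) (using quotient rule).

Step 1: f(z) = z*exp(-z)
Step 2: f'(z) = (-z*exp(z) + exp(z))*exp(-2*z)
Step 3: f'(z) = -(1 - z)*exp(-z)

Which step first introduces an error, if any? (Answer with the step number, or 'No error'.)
Step 3

Step 3 is incorrect due to a sign flip.
The step shows: -(1 - z)*exp(-z)
The correct value should be: (1 - z)*exp(-z)

Explanation: The sign of the whole expression was flipped: the term (1 - z)*exp(-z) was incorrectly written as -(1 - z)*exp(-z)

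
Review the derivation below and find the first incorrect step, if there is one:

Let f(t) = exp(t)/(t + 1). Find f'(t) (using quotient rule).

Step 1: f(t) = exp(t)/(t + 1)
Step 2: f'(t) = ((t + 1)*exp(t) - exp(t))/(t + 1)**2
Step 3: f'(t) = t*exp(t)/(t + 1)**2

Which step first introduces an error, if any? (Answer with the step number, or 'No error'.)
No error

All steps in this derivation are correct.
The final answer f'(t) = t*exp(t)/(t + 1)**2 is valid.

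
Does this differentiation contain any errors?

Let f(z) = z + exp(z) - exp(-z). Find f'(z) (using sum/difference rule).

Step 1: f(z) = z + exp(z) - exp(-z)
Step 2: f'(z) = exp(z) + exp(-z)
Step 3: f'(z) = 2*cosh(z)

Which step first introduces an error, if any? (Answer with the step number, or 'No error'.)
Step 2

Step 2 is incorrect due to a dropped term.
The step shows: exp(z) + exp(-z)
The correct value should be: exp(z) + 1 + exp(-z)

Explanation: A term was dropped: the term 1 was incorrectly omitted
The later steps are derived from this incorrect expression, so the error originates in Step 2.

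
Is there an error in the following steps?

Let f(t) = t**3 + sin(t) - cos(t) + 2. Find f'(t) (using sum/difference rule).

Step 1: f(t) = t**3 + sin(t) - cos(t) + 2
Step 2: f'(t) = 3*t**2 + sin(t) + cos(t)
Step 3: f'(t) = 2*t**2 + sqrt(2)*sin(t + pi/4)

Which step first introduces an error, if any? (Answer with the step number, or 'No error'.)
Step 3

Step 3 is incorrect due to a wrong coefficient.
The step shows: 2*t**2 + sqrt(2)*sin(t + pi/4)
The correct value should be: 3*t**2 + sqrt(2)*sin(t + pi/4)

Explanation: The coefficient 3 was incorrectly written as 2: the term 3*t**2 was incorrectly written as 2*t**2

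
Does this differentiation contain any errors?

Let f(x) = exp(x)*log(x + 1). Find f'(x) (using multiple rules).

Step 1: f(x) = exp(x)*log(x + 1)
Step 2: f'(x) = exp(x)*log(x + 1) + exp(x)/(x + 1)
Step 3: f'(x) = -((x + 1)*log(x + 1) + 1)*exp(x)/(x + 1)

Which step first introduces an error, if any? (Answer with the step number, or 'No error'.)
Step 3

Step 3 is incorrect due to a sign flip.
The step shows: -((x + 1)*log(x + 1) + 1)*exp(x)/(x + 1)
The correct value should be: ((x + 1)*log(x + 1) + 1)*exp(x)/(x + 1)

Explanation: The sign of the whole expression was flipped: the term ((x + 1)*log(x + 1) + 1)*exp(x)/(x + 1) was incorrectly written as -((x + 1)*log(x + 1) + 1)*exp(x)/(x + 1)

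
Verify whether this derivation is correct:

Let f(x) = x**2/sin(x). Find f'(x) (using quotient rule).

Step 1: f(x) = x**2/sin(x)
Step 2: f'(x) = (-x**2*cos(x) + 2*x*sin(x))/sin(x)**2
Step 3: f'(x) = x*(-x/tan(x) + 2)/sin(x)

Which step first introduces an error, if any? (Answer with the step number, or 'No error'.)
No error

All steps in this derivation are correct.
The final answer f'(x) = x*(-x/tan(x) + 2)/sin(x) is valid.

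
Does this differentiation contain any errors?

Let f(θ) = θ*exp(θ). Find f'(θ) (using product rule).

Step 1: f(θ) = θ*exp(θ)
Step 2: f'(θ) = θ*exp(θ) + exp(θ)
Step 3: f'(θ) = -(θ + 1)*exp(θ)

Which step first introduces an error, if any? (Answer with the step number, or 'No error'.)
Step 3

Step 3 is incorrect due to a sign flip.
The step shows: -(θ + 1)*exp(θ)
The correct value should be: (θ + 1)*exp(θ)

Explanation: The sign of the whole expression was flipped: the term (θ + 1)*exp(θ) was incorrectly written as -(θ + 1)*exp(θ)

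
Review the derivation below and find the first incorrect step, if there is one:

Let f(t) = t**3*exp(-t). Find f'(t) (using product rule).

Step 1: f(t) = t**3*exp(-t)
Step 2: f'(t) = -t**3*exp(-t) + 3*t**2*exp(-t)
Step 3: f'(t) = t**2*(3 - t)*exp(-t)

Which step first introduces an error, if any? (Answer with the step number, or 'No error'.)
No error

All steps in this derivation are correct.
The final answer f'(t) = t**2*(3 - t)*exp(-t) is valid.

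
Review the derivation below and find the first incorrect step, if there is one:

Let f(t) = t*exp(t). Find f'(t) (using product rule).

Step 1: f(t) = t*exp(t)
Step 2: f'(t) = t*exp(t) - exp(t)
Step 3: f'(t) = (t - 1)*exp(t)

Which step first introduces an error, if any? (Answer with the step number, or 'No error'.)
Step 2

Step 2 is incorrect due to a sign flip.
The step shows: t*exp(t) - exp(t)
The correct value should be: t*exp(t) + exp(t)

Explanation: The sign of one term was flipped: the term exp(t) was incorrectly written as -exp(t)
The later steps are derived from this incorrect expression, so the error originates in Step 2.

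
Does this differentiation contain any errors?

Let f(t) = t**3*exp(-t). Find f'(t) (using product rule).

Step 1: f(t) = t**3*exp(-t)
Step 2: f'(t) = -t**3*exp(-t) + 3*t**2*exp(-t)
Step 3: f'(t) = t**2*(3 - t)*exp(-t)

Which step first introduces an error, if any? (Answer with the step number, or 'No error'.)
No error

All steps in this derivation are correct.
The final answer f'(t) = t**2*(3 - t)*exp(-t) is valid.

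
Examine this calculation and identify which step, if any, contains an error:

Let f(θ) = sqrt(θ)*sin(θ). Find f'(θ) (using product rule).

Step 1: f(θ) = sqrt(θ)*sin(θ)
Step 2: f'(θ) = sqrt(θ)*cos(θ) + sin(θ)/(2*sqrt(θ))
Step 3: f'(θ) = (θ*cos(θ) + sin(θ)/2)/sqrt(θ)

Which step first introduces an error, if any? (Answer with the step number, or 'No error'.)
No error

All steps in this derivation are correct.
The final answer f'(θ) = (θ*cos(θ) + sin(θ)/2)/sqrt(θ) is valid.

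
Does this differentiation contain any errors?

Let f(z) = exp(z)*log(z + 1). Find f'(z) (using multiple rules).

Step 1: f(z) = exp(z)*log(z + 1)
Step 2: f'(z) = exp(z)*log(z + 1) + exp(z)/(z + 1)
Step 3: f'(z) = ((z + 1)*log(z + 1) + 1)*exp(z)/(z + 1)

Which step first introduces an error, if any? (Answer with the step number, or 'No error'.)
No error

All steps in this derivation are correct.
The final answer f'(z) = ((z + 1)*log(z + 1) + 1)*exp(z)/(z + 1) is valid.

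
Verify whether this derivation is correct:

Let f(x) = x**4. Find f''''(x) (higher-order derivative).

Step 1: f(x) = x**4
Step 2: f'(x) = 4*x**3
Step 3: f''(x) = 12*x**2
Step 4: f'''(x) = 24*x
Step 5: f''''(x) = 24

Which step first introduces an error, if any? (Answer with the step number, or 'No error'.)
No error

All steps in this derivation are correct.
The final answer f''''(x) = 24 is valid.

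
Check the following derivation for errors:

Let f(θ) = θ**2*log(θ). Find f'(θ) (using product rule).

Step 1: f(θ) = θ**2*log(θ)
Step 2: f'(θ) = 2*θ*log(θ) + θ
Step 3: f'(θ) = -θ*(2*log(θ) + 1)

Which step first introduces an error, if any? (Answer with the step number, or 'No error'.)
Step 3

Step 3 is incorrect due to a sign flip.
The step shows: -θ*(2*log(θ) + 1)
The correct value should be: θ*(2*log(θ) + 1)

Explanation: The sign of the whole expression was flipped: the term θ*(2*log(θ) + 1) was incorrectly written as -θ*(2*log(θ) + 1)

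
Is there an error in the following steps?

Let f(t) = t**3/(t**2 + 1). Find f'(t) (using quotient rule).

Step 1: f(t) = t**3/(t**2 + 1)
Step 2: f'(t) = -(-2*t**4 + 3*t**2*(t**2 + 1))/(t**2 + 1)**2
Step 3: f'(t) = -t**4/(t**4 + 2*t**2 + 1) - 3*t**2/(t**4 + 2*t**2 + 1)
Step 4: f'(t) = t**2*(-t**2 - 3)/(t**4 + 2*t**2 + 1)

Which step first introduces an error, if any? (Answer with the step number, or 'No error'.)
Step 2

Step 2 is incorrect due to a sign flip.
The step shows: -(-2*t**4 + 3*t**2*(t**2 + 1))/(t**2 + 1)**2
The correct value should be: (-2*t**4 + 3*t**2*(t**2 + 1))/(t**2 + 1)**2

Explanation: The sign of the whole expression was flipped: the term (-2*t**4 + 3*t**2*(t**2 + 1))/(t**2 + 1)**2 was incorrectly written as -(-2*t**4 + 3*t**2*(t**2 + 1))/(t**2 + 1)**2
The later steps are derived from this incorrect expression, so the error originates in Step 2.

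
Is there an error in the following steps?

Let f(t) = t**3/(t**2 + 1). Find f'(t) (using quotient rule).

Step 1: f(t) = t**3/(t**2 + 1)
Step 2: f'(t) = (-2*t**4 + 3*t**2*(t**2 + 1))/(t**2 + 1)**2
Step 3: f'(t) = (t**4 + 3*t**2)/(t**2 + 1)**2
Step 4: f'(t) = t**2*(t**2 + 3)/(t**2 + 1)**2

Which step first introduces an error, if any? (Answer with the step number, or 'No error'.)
No error

All steps in this derivation are correct.
The final answer f'(t) = t**2*(t**2 + 3)/(t**2 + 1)**2 is valid.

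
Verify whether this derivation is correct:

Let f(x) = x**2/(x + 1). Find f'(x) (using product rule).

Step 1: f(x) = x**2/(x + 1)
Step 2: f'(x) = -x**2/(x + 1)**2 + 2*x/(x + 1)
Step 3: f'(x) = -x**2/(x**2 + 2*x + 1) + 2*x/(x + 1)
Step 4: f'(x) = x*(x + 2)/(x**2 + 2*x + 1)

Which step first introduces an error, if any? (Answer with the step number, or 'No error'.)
No error

All steps in this derivation are correct.
The final answer f'(x) = x*(x + 2)/(x**2 + 2*x + 1) is valid.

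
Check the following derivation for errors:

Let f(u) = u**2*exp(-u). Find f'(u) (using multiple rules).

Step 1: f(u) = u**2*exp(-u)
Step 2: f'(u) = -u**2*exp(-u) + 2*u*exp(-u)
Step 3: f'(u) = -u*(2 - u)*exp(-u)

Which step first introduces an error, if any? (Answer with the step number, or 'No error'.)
Step 3

Step 3 is incorrect due to a sign flip.
The step shows: -u*(2 - u)*exp(-u)
The correct value should be: u*(2 - u)*exp(-u)

Explanation: The sign of the whole expression was flipped: the term u*(2 - u)*exp(-u) was incorrectly written as -u*(2 - u)*exp(-u)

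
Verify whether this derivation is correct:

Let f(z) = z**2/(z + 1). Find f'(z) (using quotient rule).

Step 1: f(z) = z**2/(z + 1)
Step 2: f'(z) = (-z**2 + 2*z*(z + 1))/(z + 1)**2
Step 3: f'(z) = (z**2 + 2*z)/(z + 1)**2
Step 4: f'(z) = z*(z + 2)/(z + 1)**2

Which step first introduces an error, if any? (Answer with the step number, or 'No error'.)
No error

All steps in this derivation are correct.
The final answer f'(z) = z*(z + 2)/(z + 1)**2 is valid.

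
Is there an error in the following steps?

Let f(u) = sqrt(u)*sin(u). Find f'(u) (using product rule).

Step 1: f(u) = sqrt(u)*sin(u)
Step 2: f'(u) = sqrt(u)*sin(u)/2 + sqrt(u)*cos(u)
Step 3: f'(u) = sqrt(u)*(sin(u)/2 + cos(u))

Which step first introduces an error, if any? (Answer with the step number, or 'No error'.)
Step 2

Step 2 is incorrect due to a wrong exponent.
The step shows: sqrt(u)*sin(u)/2 + sqrt(u)*cos(u)
The correct value should be: sqrt(u)*cos(u) + sin(u)/(2*sqrt(u))

Explanation: The exponent -1/2 on u was incorrectly written as 1/2: the term sin(u)/(2*sqrt(u)) was incorrectly written as sqrt(u)*sin(u)/2
The later steps are derived from this incorrect expression, so the error originates in Step 2.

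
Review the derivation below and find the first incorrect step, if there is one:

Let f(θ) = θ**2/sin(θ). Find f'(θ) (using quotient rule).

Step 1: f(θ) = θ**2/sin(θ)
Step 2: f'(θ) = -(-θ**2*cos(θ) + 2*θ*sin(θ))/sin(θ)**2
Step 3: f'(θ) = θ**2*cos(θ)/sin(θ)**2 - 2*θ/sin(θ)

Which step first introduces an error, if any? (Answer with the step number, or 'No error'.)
Step 2

Step 2 is incorrect due to a sign flip.
The step shows: -(-θ**2*cos(θ) + 2*θ*sin(θ))/sin(θ)**2
The correct value should be: (-θ**2*cos(θ) + 2*θ*sin(θ))/sin(θ)**2

Explanation: The sign of the whole expression was flipped: the term (-θ**2*cos(θ) + 2*θ*sin(θ))/sin(θ)**2 was incorrectly written as -(-θ**2*cos(θ) + 2*θ*sin(θ))/sin(θ)**2
The later steps are derived from this incorrect expression, so the error originates in Step 2.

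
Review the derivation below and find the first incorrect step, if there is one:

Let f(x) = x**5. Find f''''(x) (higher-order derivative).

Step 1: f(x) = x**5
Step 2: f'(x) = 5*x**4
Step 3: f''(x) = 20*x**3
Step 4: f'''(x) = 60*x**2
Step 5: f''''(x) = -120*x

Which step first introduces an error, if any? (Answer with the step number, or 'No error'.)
Step 5

Step 5 is incorrect due to a sign flip.
The step shows: -120*x
The correct value should be: 120*x

Explanation: The sign of the whole expression was flipped: the term 120*x was incorrectly written as -120*x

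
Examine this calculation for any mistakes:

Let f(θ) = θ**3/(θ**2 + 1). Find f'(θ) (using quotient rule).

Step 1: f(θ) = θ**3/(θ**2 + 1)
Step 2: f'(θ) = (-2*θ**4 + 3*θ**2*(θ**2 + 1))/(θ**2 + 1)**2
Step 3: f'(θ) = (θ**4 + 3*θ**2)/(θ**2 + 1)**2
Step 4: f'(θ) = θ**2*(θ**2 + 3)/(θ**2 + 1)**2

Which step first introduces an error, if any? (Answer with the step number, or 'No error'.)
No error

All steps in this derivation are correct.
The final answer f'(θ) = θ**2*(θ**2 + 3)/(θ**2 + 1)**2 is valid.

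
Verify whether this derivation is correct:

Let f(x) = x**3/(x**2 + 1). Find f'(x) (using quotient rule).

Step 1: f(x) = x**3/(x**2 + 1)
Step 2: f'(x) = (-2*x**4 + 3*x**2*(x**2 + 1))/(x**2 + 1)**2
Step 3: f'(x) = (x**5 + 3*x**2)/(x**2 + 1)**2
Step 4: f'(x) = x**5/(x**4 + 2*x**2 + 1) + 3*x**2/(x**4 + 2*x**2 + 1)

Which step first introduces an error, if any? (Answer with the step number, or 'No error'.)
Step 3

Step 3 is incorrect due to a wrong exponent.
The step shows: (x**5 + 3*x**2)/(x**2 + 1)**2
The correct value should be: (x**4 + 3*x**2)/(x**2 + 1)**2

Explanation: The exponent 4 on x was incorrectly written as 5: the term (x**4 + 3*x**2)/(x**2 + 1)**2 was incorrectly written as (x**5 + 3*x**2)/(x**2 + 1)**2
The later steps are derived from this incorrect expression, so the error originates in Step 3.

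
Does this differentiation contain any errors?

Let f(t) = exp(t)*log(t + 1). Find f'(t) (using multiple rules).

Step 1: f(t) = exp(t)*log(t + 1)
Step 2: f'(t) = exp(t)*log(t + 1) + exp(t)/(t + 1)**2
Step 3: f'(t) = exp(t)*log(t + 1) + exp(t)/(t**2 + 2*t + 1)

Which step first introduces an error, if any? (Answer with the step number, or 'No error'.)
Step 2

Step 2 is incorrect due to a wrong exponent.
The step shows: exp(t)*log(t + 1) + exp(t)/(t + 1)**2
The correct value should be: exp(t)*log(t + 1) + exp(t)/(t + 1)

Explanation: The exponent -1 on t + 1 was incorrectly written as -2: the term exp(t)/(t + 1) was incorrectly written as exp(t)/(t + 1)**2
The later steps are derived from this incorrect expression, so the error originates in Step 2.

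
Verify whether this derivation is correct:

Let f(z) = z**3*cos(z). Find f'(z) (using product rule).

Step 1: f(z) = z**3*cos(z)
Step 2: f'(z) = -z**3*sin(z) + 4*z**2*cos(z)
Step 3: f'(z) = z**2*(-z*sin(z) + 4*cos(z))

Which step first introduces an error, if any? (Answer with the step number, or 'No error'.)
Step 2

Step 2 is incorrect due to a wrong coefficient.
The step shows: -z**3*sin(z) + 4*z**2*cos(z)
The correct value should be: -z**3*sin(z) + 3*z**2*cos(z)

Explanation: The coefficient 3 was incorrectly written as 4: the term 3*z**2*cos(z) was incorrectly written as 4*z**2*cos(z)
The later steps are derived from this incorrect expression, so the error originates in Step 2.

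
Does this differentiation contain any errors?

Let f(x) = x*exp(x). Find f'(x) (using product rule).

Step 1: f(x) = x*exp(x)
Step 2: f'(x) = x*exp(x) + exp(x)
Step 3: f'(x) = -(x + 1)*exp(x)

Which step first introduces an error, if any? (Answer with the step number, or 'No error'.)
Step 3

Step 3 is incorrect due to a sign flip.
The step shows: -(x + 1)*exp(x)
The correct value should be: (x + 1)*exp(x)

Explanation: The sign of the whole expression was flipped: the term (x + 1)*exp(x) was incorrectly written as -(x + 1)*exp(x)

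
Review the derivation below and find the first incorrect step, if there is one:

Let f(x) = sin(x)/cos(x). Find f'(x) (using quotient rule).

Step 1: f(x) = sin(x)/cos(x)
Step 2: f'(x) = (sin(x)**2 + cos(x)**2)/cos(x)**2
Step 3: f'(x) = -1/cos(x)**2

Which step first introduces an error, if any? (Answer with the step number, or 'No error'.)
Step 3

Step 3 is incorrect due to a sign flip.
The step shows: -1/cos(x)**2
The correct value should be: cos(x)**(-2)

Explanation: The sign of the whole expression was flipped: the term cos(x)**(-2) was incorrectly written as -1/cos(x)**2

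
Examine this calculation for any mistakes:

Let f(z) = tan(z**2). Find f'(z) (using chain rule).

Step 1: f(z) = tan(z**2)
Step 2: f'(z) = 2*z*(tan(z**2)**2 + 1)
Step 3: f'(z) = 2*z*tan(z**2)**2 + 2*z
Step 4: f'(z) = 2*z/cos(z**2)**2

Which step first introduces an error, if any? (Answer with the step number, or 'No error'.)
No error

All steps in this derivation are correct.
The final answer f'(z) = 2*z/cos(z**2)**2 is valid.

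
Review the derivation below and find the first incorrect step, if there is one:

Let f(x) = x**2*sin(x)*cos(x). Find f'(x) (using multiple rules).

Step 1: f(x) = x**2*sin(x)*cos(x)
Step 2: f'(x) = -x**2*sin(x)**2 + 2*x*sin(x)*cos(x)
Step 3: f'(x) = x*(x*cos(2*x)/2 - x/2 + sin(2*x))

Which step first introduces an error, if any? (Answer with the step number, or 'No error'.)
Step 2

Step 2 is incorrect due to a dropped term.
The step shows: -x**2*sin(x)**2 + 2*x*sin(x)*cos(x)
The correct value should be: -x**2*sin(x)**2 + x**2*cos(x)**2 + 2*x*sin(x)*cos(x)

Explanation: A term was dropped: the term x**2*cos(x)**2 was incorrectly omitted
The later steps are derived from this incorrect expression, so the error originates in Step 2.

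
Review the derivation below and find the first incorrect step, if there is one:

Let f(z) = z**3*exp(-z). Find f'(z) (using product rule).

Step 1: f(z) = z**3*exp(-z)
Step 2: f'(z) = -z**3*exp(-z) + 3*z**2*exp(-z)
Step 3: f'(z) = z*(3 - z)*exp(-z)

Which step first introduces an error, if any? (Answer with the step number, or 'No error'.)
Step 3

Step 3 is incorrect due to a wrong exponent.
The step shows: z*(3 - z)*exp(-z)
The correct value should be: z**2*(3 - z)*exp(-z)

Explanation: The exponent 2 on z was incorrectly written as 1: the term z**2*(3 - z)*exp(-z) was incorrectly written as z*(3 - z)*exp(-z)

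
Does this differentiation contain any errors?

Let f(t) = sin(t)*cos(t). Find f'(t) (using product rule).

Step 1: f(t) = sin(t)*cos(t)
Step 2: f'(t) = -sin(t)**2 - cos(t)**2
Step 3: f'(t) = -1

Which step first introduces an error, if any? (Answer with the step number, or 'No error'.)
Step 2

Step 2 is incorrect due to a sign flip.
The step shows: -sin(t)**2 - cos(t)**2
The correct value should be: -sin(t)**2 + cos(t)**2

Explanation: The sign of one term was flipped: the term cos(t)**2 was incorrectly written as -cos(t)**2
The later steps are derived from this incorrect expression, so the error originates in Step 2.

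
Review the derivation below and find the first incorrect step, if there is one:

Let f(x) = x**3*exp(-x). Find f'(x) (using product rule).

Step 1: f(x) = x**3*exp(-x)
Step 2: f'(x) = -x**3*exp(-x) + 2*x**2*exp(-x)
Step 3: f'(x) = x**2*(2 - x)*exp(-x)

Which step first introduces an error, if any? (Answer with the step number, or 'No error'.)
Step 2

Step 2 is incorrect due to a wrong coefficient.
The step shows: -x**3*exp(-x) + 2*x**2*exp(-x)
The correct value should be: -x**3*exp(-x) + 3*x**2*exp(-x)

Explanation: The coefficient 3 was incorrectly written as 2: the term 3*x**2*exp(-x) was incorrectly written as 2*x**2*exp(-x)
The later steps are derived from this incorrect expression, so the error originates in Step 2.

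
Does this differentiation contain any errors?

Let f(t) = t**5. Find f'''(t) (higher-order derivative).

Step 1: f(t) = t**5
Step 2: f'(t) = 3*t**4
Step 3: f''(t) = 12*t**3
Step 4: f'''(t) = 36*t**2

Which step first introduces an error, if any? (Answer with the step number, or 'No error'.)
Step 2

Step 2 is incorrect due to a wrong coefficient.
The step shows: 3*t**4
The correct value should be: 5*t**4

Explanation: The coefficient 5 was incorrectly written as 3: the term 5*t**4 was incorrectly written as 3*t**4
The later steps are derived from this incorrect expression, so the error originates in Step 2.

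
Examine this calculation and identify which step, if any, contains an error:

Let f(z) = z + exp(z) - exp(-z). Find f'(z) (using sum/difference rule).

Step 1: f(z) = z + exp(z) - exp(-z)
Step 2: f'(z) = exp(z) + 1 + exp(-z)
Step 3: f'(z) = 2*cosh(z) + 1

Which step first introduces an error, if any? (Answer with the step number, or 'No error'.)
No error

All steps in this derivation are correct.
The final answer f'(z) = 2*cosh(z) + 1 is valid.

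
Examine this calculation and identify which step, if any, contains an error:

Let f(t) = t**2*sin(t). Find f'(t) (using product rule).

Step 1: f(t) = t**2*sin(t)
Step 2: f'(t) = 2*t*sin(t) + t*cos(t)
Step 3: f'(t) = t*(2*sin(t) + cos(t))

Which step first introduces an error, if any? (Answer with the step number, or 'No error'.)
Step 2

Step 2 is incorrect due to a wrong exponent.
The step shows: 2*t*sin(t) + t*cos(t)
The correct value should be: t**2*cos(t) + 2*t*sin(t)

Explanation: The exponent 2 on t was incorrectly written as 1: the term t**2*cos(t) was incorrectly written as t*cos(t)
The later steps are derived from this incorrect expression, so the error originates in Step 2.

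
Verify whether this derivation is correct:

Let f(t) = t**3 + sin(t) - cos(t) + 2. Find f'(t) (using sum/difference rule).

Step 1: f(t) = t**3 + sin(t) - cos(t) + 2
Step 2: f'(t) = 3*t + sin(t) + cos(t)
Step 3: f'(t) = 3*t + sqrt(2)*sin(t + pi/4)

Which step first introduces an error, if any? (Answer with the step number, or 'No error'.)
Step 2

Step 2 is incorrect due to a wrong exponent.
The step shows: 3*t + sin(t) + cos(t)
The correct value should be: 3*t**2 + sin(t) + cos(t)

Explanation: The exponent 2 on t was incorrectly written as 1: the term 3*t**2 was incorrectly written as 3*t
The later steps are derived from this incorrect expression, so the error originates in Step 2.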